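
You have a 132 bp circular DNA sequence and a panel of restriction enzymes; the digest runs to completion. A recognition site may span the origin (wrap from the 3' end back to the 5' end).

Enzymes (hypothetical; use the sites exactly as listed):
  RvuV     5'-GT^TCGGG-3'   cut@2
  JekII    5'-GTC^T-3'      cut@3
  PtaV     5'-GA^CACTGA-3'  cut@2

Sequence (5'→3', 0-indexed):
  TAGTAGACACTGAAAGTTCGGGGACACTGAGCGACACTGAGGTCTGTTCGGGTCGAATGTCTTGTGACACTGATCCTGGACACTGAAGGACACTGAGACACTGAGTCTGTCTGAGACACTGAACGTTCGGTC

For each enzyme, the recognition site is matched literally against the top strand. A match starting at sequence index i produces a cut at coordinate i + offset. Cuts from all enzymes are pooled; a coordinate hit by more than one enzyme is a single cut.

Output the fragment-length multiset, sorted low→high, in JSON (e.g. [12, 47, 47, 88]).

Site scan:
  RvuV GTTCGGG/2: at [15, 45] ⇒ [17, 47]
  JekII GTCT/3: at [41, 58, 104, 108, 129] ⇒ [0, 44, 61, 107, 111]
  PtaV GACACTGA/2: at [5, 22, 32, 65, 78, 88, 96, 114] ⇒ [7, 24, 34, 67, 80, 90, 98, 116]

All cut coordinates (distinct, sorted): [0, 7, 17, 24, 34, 44, 47, 61, 67, 80, 90, 98, 107, 111, 116]

Fragment lengths:
  0→7: 7 bp
  7→17: 10 bp
  17→24: 7 bp
  24→34: 10 bp
  34→44: 10 bp
  44→47: 3 bp
  47→61: 14 bp
  61→67: 6 bp
  67→80: 13 bp
  80→90: 10 bp
  90→98: 8 bp
  98→107: 9 bp
  107→111: 4 bp
  111→116: 5 bp
  116→0 (wrap): 132-116+0 = 16 bp

[3,4,5,6,7,7,8,9,10,10,10,10,13,14,16]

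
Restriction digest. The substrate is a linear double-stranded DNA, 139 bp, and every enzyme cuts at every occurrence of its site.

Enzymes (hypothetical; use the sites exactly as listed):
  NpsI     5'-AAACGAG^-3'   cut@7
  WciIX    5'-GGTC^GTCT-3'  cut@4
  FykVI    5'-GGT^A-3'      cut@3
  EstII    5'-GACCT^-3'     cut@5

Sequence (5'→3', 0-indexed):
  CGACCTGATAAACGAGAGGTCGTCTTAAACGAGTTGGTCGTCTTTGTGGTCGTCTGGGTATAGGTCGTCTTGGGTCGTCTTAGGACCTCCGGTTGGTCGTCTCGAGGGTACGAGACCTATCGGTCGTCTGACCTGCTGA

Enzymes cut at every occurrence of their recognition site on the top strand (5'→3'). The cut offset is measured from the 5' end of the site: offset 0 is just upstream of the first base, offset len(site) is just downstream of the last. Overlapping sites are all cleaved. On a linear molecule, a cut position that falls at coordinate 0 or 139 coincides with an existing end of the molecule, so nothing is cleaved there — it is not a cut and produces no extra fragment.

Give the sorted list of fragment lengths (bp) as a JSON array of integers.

[5,5,6,6,7,7,8,9,9,10,10,10,11,12,12,12]

Scan for sites:
  NpsI AAACGAG/7: at [9, 26] ⇒ [16, 33]
  WciIX GGTCGTCT/4: at [17, 35, 47, 62, 72, 94, 121] ⇒ [21, 39, 51, 66, 76, 98, 125]
  FykVI GGTA/3: at [56, 106] ⇒ [59, 109]
  EstII GACCT/5: at [1, 83, 113, 129] ⇒ [6, 88, 118, 134]

All cut coordinates (distinct, sorted): [6, 16, 21, 33, 39, 51, 59, 66, 76, 88, 98, 109, 118, 125, 134]

Fragment lengths:
  [0,6): 6 bp
  [6,16): 10 bp
  [16,21): 5 bp
  [21,33): 12 bp
  [33,39): 6 bp
  [39,51): 12 bp
  [51,59): 8 bp
  [59,66): 7 bp
  [66,76): 10 bp
  [76,88): 12 bp
  [88,98): 10 bp
  [98,109): 11 bp
  [109,118): 9 bp
  [118,125): 7 bp
  [125,134): 9 bp
  [134,139): 5 bp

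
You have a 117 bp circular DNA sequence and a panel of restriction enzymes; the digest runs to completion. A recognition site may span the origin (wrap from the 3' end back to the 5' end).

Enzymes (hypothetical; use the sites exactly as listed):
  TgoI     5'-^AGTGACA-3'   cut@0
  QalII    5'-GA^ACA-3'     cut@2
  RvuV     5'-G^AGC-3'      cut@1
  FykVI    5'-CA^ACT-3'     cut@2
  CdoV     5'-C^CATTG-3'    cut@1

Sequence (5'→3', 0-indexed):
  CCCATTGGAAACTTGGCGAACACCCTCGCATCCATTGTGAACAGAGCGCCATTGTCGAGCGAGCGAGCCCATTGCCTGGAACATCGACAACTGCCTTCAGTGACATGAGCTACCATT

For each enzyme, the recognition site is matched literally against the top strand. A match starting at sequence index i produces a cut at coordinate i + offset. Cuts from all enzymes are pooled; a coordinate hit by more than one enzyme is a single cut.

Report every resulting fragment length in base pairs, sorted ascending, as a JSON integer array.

Site scan:
  TgoI AGTGACA/0: at [98] ⇒ [98]
  QalII GAACA/2: at [17, 38, 78] ⇒ [19, 40, 80]
  RvuV GAGC/1: at [43, 56, 60, 64, 106] ⇒ [44, 57, 61, 65, 107]
  FykVI CAACT/2: at [87] ⇒ [89]
  CdoV CCATTG/1: at [1, 31, 48, 68] ⇒ [2, 32, 49, 69]

All cut coordinates (distinct, sorted): [2, 19, 32, 40, 44, 49, 57, 61, 65, 69, 80, 89, 98, 107]

Fragment lengths:
  2→19: 17 bp
  19→32: 13 bp
  32→40: 8 bp
  40→44: 4 bp
  44→49: 5 bp
  49→57: 8 bp
  57→61: 4 bp
  61→65: 4 bp
  65→69: 4 bp
  69→80: 11 bp
  80→89: 9 bp
  89→98: 9 bp
  98→107: 9 bp
  107→2 (wrap): 117-107+2 = 12 bp

[4,4,4,4,5,8,8,9,9,9,11,12,13,17]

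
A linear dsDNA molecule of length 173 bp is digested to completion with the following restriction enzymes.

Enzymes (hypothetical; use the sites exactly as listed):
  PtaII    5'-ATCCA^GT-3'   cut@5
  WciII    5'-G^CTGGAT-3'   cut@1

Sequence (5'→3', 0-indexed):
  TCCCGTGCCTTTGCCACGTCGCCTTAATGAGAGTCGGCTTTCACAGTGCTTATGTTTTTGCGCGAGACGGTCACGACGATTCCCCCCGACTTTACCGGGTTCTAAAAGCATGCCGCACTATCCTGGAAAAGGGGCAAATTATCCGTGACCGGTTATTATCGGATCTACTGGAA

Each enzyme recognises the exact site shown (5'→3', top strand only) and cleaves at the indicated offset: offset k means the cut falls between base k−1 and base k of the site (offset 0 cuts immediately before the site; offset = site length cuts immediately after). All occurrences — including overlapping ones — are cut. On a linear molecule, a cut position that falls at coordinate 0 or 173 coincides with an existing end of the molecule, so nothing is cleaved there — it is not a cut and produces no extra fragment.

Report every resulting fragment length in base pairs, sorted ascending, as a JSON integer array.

[173]

Scan for sites:
  PtaII (ATCCAGT, off=5): no sites
  WciII (GCTGGAT, off=1): no sites

All cut coordinates (distinct, sorted): ∅

Fragments:
  no cuts → one linear fragment of 173 bp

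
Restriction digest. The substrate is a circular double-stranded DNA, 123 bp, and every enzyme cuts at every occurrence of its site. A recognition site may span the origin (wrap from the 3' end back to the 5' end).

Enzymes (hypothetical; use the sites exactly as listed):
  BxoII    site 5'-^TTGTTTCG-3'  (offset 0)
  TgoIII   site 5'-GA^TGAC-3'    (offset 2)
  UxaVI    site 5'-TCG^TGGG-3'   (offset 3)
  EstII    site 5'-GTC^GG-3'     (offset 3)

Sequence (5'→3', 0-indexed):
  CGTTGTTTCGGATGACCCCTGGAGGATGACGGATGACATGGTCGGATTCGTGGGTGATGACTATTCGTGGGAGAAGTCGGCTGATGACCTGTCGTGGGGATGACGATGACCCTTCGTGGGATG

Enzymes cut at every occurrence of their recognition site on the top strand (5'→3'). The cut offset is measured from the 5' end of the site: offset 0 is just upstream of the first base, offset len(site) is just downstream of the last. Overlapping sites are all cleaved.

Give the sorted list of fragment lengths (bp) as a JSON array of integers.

Scan for sites:
  BxoII TTGTTTCG/0: at [2] ⇒ [2]
  TgoIII GATGAC/2: at [10, 24, 31, 55, 82, 98, 104] ⇒ [12, 26, 33, 57, 84, 100, 106]
  UxaVI TCGTGGG/3: at [47, 64, 91, 113] ⇒ [50, 67, 94, 116]
  EstII GTCGG/3: at [40, 75] ⇒ [43, 78]

Pooled cuts: [2, 12, 26, 33, 43, 50, 57, 67, 78, 84, 94, 100, 106, 116]

Fragment lengths:
  2→12: 10 bp
  12→26: 14 bp
  26→33: 7 bp
  33→43: 10 bp
  43→50: 7 bp
  50→57: 7 bp
  57→67: 10 bp
  67→78: 11 bp
  78→84: 6 bp
  84→94: 10 bp
  94→100: 6 bp
  100→106: 6 bp
  106→116: 10 bp
  116→2 (wrap): 123-116+2 = 9 bp

[6,6,6,7,7,7,9,10,10,10,10,10,11,14]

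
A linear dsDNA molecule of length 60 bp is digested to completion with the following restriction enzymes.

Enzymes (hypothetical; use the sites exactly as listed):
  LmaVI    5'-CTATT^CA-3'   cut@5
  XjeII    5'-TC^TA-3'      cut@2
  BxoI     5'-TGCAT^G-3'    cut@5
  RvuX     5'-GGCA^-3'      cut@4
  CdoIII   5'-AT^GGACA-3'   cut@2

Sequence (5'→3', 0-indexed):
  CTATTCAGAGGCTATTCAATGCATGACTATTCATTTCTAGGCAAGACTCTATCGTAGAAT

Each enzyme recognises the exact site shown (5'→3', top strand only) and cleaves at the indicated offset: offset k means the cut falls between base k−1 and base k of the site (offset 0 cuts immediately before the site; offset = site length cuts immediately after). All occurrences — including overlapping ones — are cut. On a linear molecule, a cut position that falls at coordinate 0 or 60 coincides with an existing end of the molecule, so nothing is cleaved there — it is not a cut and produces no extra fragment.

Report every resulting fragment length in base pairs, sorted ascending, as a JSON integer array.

[5,6,6,6,7,8,11,11]

Per-enzyme occurrences:
  LmaVI CTATTCA/5: at [0, 11, 26] ⇒ [5, 16, 31]
  XjeII TCTA/2: at [35, 47] ⇒ [37, 49]
  BxoI TGCATG/5: at [19] ⇒ [24]
  RvuX GGCA/4: at [39] ⇒ [43]
  CdoIII (ATGGACA, off=2): no sites

All cut coordinates (distinct, sorted): [5, 16, 24, 31, 37, 43, 49]

Fragment lengths:
  [0,5): 5 bp
  [5,16): 11 bp
  [16,24): 8 bp
  [24,31): 7 bp
  [31,37): 6 bp
  [37,43): 6 bp
  [43,49): 6 bp
  [49,60): 11 bp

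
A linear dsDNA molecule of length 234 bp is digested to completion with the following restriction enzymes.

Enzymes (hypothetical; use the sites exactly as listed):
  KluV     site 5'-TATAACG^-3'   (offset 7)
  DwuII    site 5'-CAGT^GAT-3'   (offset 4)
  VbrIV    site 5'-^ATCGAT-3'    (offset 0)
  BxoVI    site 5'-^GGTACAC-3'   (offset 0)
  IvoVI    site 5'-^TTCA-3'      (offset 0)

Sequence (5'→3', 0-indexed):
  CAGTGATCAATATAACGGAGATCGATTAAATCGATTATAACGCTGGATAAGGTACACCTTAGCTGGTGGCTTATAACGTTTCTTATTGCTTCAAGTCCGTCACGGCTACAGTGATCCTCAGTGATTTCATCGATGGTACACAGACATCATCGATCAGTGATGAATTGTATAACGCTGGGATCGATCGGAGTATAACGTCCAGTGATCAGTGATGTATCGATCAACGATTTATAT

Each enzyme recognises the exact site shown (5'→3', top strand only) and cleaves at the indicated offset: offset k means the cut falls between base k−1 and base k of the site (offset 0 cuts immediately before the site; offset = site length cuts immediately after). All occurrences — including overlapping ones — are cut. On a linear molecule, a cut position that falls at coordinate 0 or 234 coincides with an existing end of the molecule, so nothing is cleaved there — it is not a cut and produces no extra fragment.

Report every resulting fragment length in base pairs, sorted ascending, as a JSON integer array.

[3,3,3,4,5,5,6,6,7,8,9,10,10,11,13,13,14,16,18,19,23,28]

Site scan:
  KluV TATAACG/7: at [10, 35, 71, 167, 190] ⇒ [17, 42, 78, 174, 197]
  DwuII CAGTGAT/4: at [0, 108, 118, 154, 199, 206] ⇒ [4, 112, 122, 158, 203, 210]
  VbrIV ATCGAT/0: at [20, 29, 128, 148, 179, 215] ⇒ [20, 29, 128, 148, 179, 215]
  BxoVI GGTACAC/0: at [50, 134] ⇒ [50, 134]
  IvoVI TTCA/0: at [89, 125] ⇒ [89, 125]

All cut coordinates (distinct, sorted): [4, 17, 20, 29, 42, 50, 78, 89, 112, 122, 125, 128, 134, 148, 158, 174, 179, 197, 203, 210, 215]

Fragments:
  [0,4): 4 bp
  [4,17): 13 bp
  [17,20): 3 bp
  [20,29): 9 bp
  [29,42): 13 bp
  [42,50): 8 bp
  [50,78): 28 bp
  [78,89): 11 bp
  [89,112): 23 bp
  [112,122): 10 bp
  [122,125): 3 bp
  [125,128): 3 bp
  [128,134): 6 bp
  [134,148): 14 bp
  [148,158): 10 bp
  [158,174): 16 bp
  [174,179): 5 bp
  [179,197): 18 bp
  [197,203): 6 bp
  [203,210): 7 bp
  [210,215): 5 bp
  [215,234): 19 bp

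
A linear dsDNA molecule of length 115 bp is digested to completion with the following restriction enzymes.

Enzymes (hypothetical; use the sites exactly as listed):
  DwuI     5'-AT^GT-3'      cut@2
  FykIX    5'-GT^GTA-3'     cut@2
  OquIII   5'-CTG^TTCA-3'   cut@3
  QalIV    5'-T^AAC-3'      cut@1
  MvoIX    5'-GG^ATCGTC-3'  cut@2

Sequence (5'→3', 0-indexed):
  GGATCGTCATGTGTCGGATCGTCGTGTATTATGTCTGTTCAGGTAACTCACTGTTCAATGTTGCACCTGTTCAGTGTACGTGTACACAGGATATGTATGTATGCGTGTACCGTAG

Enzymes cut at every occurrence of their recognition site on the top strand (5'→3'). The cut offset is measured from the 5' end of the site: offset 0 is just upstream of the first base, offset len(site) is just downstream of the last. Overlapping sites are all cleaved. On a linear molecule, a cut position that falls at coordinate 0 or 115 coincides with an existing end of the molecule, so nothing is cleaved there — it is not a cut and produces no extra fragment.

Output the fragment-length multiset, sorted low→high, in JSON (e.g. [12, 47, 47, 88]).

Per-enzyme occurrences:
  DwuI ATGT/2: at [8, 30, 57, 92, 96] ⇒ [10, 32, 59, 94, 98]
  FykIX GTGTA/2: at [23, 73, 79, 104] ⇒ [25, 75, 81, 106]
  OquIII CTGTTCA/3: at [34, 50, 66] ⇒ [37, 53, 69]
  QalIV TAAC/1: at [43] ⇒ [44]
  MvoIX GGATCGTC/2: at [0, 15] ⇒ [2, 17]

All cut coordinates (distinct, sorted): [2, 10, 17, 25, 32, 37, 44, 53, 59, 69, 75, 81, 94, 98, 106]

Fragments:
  [0,2): 2 bp
  [2,10): 8 bp
  [10,17): 7 bp
  [17,25): 8 bp
  [25,32): 7 bp
  [32,37): 5 bp
  [37,44): 7 bp
  [44,53): 9 bp
  [53,59): 6 bp
  [59,69): 10 bp
  [69,75): 6 bp
  [75,81): 6 bp
  [81,94): 13 bp
  [94,98): 4 bp
  [98,106): 8 bp
  [106,115): 9 bp

[2,4,5,6,6,6,7,7,7,8,8,8,9,9,10,13]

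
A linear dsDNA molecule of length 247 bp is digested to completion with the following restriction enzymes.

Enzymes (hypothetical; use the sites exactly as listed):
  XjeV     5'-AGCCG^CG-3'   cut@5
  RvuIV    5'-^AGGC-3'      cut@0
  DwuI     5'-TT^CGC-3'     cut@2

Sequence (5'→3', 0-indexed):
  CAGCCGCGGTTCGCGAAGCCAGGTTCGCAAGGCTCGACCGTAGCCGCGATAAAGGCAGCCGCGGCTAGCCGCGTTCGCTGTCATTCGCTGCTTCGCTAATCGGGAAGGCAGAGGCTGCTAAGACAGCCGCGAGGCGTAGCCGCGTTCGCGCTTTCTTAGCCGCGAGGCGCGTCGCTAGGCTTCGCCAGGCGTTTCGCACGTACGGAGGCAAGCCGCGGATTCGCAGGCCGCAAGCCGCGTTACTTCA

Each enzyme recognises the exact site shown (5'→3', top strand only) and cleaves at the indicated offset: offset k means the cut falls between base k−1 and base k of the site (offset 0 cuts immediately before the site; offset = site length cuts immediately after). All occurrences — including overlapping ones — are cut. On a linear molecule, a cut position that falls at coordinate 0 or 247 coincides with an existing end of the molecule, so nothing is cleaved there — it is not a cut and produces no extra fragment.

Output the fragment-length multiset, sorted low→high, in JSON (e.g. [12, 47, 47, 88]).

[2,2,3,4,4,4,4,5,6,6,6,6,6,8,8,9,10,10,10,10,11,11,12,12,13,14,16,17,18]

Site scan:
  XjeV AGCCGCG/5: at [1, 41, 56, 66, 124, 137, 157, 210, 232] ⇒ [6, 46, 61, 71, 129, 142, 162, 215, 237]
  RvuIV AGGC/0: at [29, 52, 105, 111, 131, 164, 176, 186, 205, 224] ⇒ [29, 52, 105, 111, 131, 164, 176, 186, 205, 224]
  DwuI TTCGC/2: at [9, 23, 73, 83, 91, 144, 180, 192, 219] ⇒ [11, 25, 75, 85, 93, 146, 182, 194, 221]

Pooled cuts: [6, 11, 25, 29, 46, 52, 61, 71, 75, 85, 93, 105, 111, 129, 131, 142, 146, 162, 164, 176, 182, 186, 194, 205, 215, 221, 224, 237]

Fragments:
  [0,6): 6 bp
  [6,11): 5 bp
  [11,25): 14 bp
  [25,29): 4 bp
  [29,46): 17 bp
  [46,52): 6 bp
  [52,61): 9 bp
  [61,71): 10 bp
  [71,75): 4 bp
  [75,85): 10 bp
  [85,93): 8 bp
  [93,105): 12 bp
  [105,111): 6 bp
  [111,129): 18 bp
  [129,131): 2 bp
  [131,142): 11 bp
  [142,146): 4 bp
  [146,162): 16 bp
  [162,164): 2 bp
  [164,176): 12 bp
  [176,182): 6 bp
  [182,186): 4 bp
  [186,194): 8 bp
  [194,205): 11 bp
  [205,215): 10 bp
  [215,221): 6 bp
  [221,224): 3 bp
  [224,237): 13 bp
  [237,247): 10 bp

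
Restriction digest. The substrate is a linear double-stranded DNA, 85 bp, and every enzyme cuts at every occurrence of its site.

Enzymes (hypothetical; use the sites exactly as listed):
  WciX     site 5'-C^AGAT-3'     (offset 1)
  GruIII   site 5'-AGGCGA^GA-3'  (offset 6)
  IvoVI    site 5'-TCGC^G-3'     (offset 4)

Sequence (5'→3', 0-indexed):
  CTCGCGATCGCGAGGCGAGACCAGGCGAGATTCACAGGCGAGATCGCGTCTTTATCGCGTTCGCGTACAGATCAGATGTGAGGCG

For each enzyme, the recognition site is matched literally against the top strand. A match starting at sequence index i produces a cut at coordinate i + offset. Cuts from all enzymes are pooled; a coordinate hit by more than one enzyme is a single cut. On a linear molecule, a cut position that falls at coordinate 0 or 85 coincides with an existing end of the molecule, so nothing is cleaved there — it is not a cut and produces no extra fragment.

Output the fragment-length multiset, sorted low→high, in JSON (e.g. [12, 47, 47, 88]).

Per-enzyme occurrences:
  WciX CAGAT/1: at [67, 72] ⇒ [68, 73]
  GruIII AGGCGAGA/6: at [12, 22, 35] ⇒ [18, 28, 41]
  IvoVI TCGCG/4: at [1, 7, 43, 54, 60] ⇒ [5, 11, 47, 58, 64]

All cut coordinates (distinct, sorted): [5, 11, 18, 28, 41, 47, 58, 64, 68, 73]

Fragment lengths:
  [0,5): 5 bp
  [5,11): 6 bp
  [11,18): 7 bp
  [18,28): 10 bp
  [28,41): 13 bp
  [41,47): 6 bp
  [47,58): 11 bp
  [58,64): 6 bp
  [64,68): 4 bp
  [68,73): 5 bp
  [73,85): 12 bp

[4,5,5,6,6,6,7,10,11,12,13]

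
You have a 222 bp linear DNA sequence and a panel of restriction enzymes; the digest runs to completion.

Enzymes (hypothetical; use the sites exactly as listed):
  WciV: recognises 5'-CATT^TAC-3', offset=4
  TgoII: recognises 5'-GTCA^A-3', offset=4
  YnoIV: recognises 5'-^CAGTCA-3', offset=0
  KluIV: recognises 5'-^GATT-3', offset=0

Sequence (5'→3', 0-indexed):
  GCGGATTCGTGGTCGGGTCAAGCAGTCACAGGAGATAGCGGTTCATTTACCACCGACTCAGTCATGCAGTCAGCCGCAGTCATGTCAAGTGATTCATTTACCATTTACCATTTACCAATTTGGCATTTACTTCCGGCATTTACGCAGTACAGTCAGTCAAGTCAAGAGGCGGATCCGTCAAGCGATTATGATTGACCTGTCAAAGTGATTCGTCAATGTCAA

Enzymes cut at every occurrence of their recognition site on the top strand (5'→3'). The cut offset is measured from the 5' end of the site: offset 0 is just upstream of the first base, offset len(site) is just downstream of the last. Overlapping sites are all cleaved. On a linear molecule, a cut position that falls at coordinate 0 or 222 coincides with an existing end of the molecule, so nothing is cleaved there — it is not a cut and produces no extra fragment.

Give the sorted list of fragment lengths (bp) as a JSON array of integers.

Scan for sites:
  WciV CATTTAC/4: at [43, 94, 101, 108, 123, 136] ⇒ [47, 98, 105, 112, 127, 140]
  TgoII GTCAA/4: at [16, 83, 155, 160, 176, 198, 211, 217] ⇒ [20, 87, 159, 164, 180, 202, 215, 221]
  YnoIV CAGTCA/0: at [22, 58, 66, 76, 149, 153] ⇒ [22, 58, 66, 76, 149, 153]
  KluIV GATT/0: at [3, 90, 183, 189, 206] ⇒ [3, 90, 183, 189, 206]

All cut coordinates (distinct, sorted): [3, 20, 22, 47, 58, 66, 76, 87, 90, 98, 105, 112, 127, 140, 149, 153, 159, 164, 180, 183, 189, 202, 206, 215, 221]

Fragment lengths:
  [0,3): 3 bp
  [3,20): 17 bp
  [20,22): 2 bp
  [22,47): 25 bp
  [47,58): 11 bp
  [58,66): 8 bp
  [66,76): 10 bp
  [76,87): 11 bp
  [87,90): 3 bp
  [90,98): 8 bp
  [98,105): 7 bp
  [105,112): 7 bp
  [112,127): 15 bp
  [127,140): 13 bp
  [140,149): 9 bp
  [149,153): 4 bp
  [153,159): 6 bp
  [159,164): 5 bp
  [164,180): 16 bp
  [180,183): 3 bp
  [183,189): 6 bp
  [189,202): 13 bp
  [202,206): 4 bp
  [206,215): 9 bp
  [215,221): 6 bp
  [221,222): 1 bp

[1,2,3,3,3,4,4,5,6,6,6,7,7,8,8,9,9,10,11,11,13,13,15,16,17,25]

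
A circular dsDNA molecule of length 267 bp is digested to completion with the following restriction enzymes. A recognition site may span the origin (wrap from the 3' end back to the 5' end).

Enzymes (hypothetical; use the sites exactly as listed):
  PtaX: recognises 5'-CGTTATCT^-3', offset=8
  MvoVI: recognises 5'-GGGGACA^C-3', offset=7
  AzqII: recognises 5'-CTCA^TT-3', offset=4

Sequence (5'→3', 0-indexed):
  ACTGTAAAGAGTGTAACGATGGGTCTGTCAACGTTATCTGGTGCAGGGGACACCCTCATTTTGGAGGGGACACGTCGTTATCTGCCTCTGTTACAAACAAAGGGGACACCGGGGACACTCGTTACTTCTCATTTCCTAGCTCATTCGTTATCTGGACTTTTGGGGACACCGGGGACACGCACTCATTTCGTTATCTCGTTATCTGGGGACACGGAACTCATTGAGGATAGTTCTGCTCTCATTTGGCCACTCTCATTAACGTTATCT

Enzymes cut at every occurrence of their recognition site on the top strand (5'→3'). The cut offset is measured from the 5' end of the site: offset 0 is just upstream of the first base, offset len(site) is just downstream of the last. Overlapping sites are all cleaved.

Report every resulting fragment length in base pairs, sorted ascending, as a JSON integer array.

[6,7,8,8,9,9,9,10,11,11,12,12,13,14,14,14,15,21,25,39]

Site scan:
  PtaX CGTTATCT/8: at [31, 75, 145, 188, 196, 259] ⇒ [0, 39, 83, 153, 196, 204]
  MvoVI GGGGACAC/7: at [45, 65, 101, 110, 161, 170, 204] ⇒ [52, 72, 108, 117, 168, 177, 211]
  AzqII CTCATT/4: at [54, 127, 139, 181, 216, 237, 251] ⇒ [58, 131, 143, 185, 220, 241, 255]

Pooled cuts: [0, 39, 52, 58, 72, 83, 108, 117, 131, 143, 153, 168, 177, 185, 196, 204, 211, 220, 241, 255]

Fragments:
  0→39: 39 bp
  39→52: 13 bp
  52→58: 6 bp
  58→72: 14 bp
  72→83: 11 bp
  83→108: 25 bp
  108→117: 9 bp
  117→131: 14 bp
  131→143: 12 bp
  143→153: 10 bp
  153→168: 15 bp
  168→177: 9 bp
  177→185: 8 bp
  185→196: 11 bp
  196→204: 8 bp
  204→211: 7 bp
  211→220: 9 bp
  220→241: 21 bp
  241→255: 14 bp
  255→0 (wrap): 267-255+0 = 12 bp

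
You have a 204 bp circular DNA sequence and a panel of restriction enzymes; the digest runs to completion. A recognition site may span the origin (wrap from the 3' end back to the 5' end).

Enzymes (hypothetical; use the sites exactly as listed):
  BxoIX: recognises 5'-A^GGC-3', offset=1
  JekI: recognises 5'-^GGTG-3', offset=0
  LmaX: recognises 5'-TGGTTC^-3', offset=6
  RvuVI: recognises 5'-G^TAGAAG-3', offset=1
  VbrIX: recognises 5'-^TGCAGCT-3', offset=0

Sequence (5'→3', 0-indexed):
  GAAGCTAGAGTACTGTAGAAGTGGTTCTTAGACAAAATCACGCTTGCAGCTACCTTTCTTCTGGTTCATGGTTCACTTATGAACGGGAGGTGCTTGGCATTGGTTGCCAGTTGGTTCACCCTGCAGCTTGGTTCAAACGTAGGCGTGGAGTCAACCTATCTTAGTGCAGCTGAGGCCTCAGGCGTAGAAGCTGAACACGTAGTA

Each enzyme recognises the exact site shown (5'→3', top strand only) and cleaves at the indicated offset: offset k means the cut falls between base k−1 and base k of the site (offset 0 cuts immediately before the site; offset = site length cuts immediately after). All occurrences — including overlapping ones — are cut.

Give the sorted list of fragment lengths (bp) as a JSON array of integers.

Scan for sites:
  BxoIX (AGGC, off=1): starts [140, 172, 179] → cuts [141, 173, 180]
  JekI (GGTG, off=0): starts [88] → cuts [88]
  LmaX (TGGTTC, off=6): starts [21, 61, 68, 111, 128] → cuts [27, 67, 74, 117, 134]
  RvuVI (GTAGAAG, off=1): starts [14, 183, 201] → cuts [15, 184, 202]
  VbrIX (TGCAGCT, off=0): starts [44, 121, 164] → cuts [44, 121, 164]

All cut coordinates (distinct, sorted): [15, 27, 44, 67, 74, 88, 117, 121, 134, 141, 164, 173, 180, 184, 202]

Fragments:
  15→27: 12 bp
  27→44: 17 bp
  44→67: 23 bp
  67→74: 7 bp
  74→88: 14 bp
  88→117: 29 bp
  117→121: 4 bp
  121→134: 13 bp
  134→141: 7 bp
  141→164: 23 bp
  164→173: 9 bp
  173→180: 7 bp
  180→184: 4 bp
  184→202: 18 bp
  202→15 (wrap): 204-202+15 = 17 bp

[4,4,7,7,7,9,12,13,14,17,17,18,23,23,29]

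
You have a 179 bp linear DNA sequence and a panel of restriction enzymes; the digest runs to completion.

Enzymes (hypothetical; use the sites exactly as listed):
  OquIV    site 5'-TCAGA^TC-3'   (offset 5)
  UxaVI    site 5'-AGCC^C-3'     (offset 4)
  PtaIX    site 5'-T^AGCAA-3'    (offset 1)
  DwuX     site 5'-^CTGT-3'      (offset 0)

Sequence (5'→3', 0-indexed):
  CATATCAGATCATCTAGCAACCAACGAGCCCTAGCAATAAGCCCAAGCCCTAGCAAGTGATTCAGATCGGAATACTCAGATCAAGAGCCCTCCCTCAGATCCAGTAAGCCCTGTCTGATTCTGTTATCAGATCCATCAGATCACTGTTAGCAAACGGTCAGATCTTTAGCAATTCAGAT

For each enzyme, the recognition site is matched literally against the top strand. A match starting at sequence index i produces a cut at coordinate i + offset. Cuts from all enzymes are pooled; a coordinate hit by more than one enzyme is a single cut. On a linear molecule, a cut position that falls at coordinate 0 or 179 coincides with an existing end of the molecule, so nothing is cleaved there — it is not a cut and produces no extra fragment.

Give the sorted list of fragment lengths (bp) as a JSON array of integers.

Scan for sites:
  OquIV TCAGATC/5: at [4, 61, 75, 94, 126, 135, 157] ⇒ [9, 66, 80, 99, 131, 140, 162]
  UxaVI AGCCC/4: at [26, 39, 45, 85, 106] ⇒ [30, 43, 49, 89, 110]
  PtaIX TAGCAA/1: at [14, 31, 50, 147, 166] ⇒ [15, 32, 51, 148, 167]
  DwuX CTGT/0: at [110, 120, 143] ⇒ [110, 120, 143]

Pooled cuts: [9, 15, 30, 32, 43, 49, 51, 66, 80, 89, 99, 110, 120, 131, 140, 143, 148, 162, 167]

Fragments:
  [0,9): 9 bp
  [9,15): 6 bp
  [15,30): 15 bp
  [30,32): 2 bp
  [32,43): 11 bp
  [43,49): 6 bp
  [49,51): 2 bp
  [51,66): 15 bp
  [66,80): 14 bp
  [80,89): 9 bp
  [89,99): 10 bp
  [99,110): 11 bp
  [110,120): 10 bp
  [120,131): 11 bp
  [131,140): 9 bp
  [140,143): 3 bp
  [143,148): 5 bp
  [148,162): 14 bp
  [162,167): 5 bp
  [167,179): 12 bp

[2,2,3,5,5,6,6,9,9,9,10,10,11,11,11,12,14,14,15,15]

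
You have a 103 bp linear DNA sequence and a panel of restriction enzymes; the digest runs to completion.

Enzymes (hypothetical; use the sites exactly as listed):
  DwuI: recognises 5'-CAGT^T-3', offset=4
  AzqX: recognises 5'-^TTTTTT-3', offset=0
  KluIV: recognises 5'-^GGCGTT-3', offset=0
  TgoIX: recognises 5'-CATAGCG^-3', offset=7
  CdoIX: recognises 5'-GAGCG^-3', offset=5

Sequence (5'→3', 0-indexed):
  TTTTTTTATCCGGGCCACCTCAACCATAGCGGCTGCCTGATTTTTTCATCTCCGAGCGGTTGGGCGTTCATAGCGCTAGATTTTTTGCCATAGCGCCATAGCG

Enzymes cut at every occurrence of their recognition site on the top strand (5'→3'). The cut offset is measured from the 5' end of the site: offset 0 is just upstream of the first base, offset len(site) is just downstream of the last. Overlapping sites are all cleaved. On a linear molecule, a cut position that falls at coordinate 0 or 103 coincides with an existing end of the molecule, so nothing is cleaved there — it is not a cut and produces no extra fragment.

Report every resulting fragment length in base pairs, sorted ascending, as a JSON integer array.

Site scan:
  DwuI (CAGTT, off=4): no sites
  AzqX (TTTTTT, off=0): starts [0, 1, 40, 80] → cuts [1, 40, 80] (position 0 is a terminus of the linear molecule — no cut)
  KluIV (GGCGTT, off=0): starts [62] → cuts [62]
  TgoIX (CATAGCG, off=7): starts [24, 68, 88, 96] → cuts [31, 75, 95] (position 103 is a terminus of the linear molecule — no cut)
  CdoIX (GAGCG, off=5): starts [53] → cuts [58]

All cut coordinates (distinct, sorted): [1, 31, 40, 58, 62, 75, 80, 95]

Fragments:
  [0,1): 1 bp
  [1,31): 30 bp
  [31,40): 9 bp
  [40,58): 18 bp
  [58,62): 4 bp
  [62,75): 13 bp
  [75,80): 5 bp
  [80,95): 15 bp
  [95,103): 8 bp

[1,4,5,8,9,13,15,18,30]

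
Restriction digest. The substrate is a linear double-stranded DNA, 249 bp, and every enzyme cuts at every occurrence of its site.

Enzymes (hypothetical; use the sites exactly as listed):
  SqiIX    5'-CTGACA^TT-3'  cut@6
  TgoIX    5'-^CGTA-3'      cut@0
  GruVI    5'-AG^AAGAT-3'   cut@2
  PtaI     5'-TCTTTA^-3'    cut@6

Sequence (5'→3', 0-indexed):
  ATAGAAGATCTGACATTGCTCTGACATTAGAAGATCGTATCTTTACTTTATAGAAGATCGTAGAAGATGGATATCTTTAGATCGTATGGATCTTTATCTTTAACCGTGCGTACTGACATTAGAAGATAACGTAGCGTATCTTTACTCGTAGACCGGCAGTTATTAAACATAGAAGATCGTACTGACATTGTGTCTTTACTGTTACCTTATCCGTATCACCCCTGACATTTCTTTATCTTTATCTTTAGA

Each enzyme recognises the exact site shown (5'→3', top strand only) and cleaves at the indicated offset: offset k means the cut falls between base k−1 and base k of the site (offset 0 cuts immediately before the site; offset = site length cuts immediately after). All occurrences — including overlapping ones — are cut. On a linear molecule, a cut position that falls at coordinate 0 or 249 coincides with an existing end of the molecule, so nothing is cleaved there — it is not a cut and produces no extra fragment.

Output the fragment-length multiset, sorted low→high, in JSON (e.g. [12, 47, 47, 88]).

Site scan:
  SqiIX (CTGACATT, off=6): starts [9, 20, 112, 181, 221] → cuts [15, 26, 118, 187, 227]
  TgoIX (CGTA, off=0): starts [35, 58, 82, 108, 129, 134, 146, 177, 211] → cuts [35, 58, 82, 108, 129, 134, 146, 177, 211]
  GruVI (AGAAGAT, off=2): starts [2, 28, 51, 61, 120, 170] → cuts [4, 30, 53, 63, 122, 172]
  PtaI (TCTTTA, off=6): starts [39, 73, 90, 96, 138, 192, 229, 235, 241] → cuts [45, 79, 96, 102, 144, 198, 235, 241, 247]

Pooled cuts: [4, 15, 26, 30, 35, 45, 53, 58, 63, 79, 82, 96, 102, 108, 118, 122, 129, 134, 144, 146, 172, 177, 187, 198, 211, 227, 235, 241, 247]

Fragments:
  [0,4): 4 bp
  [4,15): 11 bp
  [15,26): 11 bp
  [26,30): 4 bp
  [30,35): 5 bp
  [35,45): 10 bp
  [45,53): 8 bp
  [53,58): 5 bp
  [58,63): 5 bp
  [63,79): 16 bp
  [79,82): 3 bp
  [82,96): 14 bp
  [96,102): 6 bp
  [102,108): 6 bp
  [108,118): 10 bp
  [118,122): 4 bp
  [122,129): 7 bp
  [129,134): 5 bp
  [134,144): 10 bp
  [144,146): 2 bp
  [146,172): 26 bp
  [172,177): 5 bp
  [177,187): 10 bp
  [187,198): 11 bp
  [198,211): 13 bp
  [211,227): 16 bp
  [227,235): 8 bp
  [235,241): 6 bp
  [241,247): 6 bp
  [247,249): 2 bp

[2,2,3,4,4,4,5,5,5,5,5,6,6,6,6,7,8,8,10,10,10,10,11,11,11,13,14,16,16,26]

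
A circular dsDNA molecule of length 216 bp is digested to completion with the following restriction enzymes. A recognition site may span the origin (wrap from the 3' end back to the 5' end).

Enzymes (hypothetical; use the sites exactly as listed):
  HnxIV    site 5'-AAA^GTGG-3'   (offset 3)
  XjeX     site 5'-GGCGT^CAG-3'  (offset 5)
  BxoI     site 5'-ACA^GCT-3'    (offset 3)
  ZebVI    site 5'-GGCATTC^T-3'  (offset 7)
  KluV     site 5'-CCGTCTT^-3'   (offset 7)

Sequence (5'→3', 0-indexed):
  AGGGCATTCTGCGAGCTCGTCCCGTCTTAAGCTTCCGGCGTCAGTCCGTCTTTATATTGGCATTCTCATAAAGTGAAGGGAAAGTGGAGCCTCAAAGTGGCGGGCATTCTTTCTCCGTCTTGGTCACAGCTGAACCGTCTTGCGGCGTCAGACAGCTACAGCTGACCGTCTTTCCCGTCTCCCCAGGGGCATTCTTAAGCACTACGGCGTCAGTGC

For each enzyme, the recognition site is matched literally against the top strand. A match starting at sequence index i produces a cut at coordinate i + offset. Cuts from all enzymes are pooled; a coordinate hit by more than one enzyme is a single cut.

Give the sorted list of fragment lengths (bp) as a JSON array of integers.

Scan for sites:
  HnxIV AAAGTGG/3: at [80, 93] ⇒ [83, 96]
  XjeX GGCGTCAG/5: at [36, 143, 205] ⇒ [41, 148, 210]
  BxoI ACAGCT/3: at [125, 151, 157] ⇒ [128, 154, 160]
  ZebVI GGCATTCT/7: at [2, 58, 102, 187] ⇒ [9, 65, 109, 194]
  KluV CCGTCTT/7: at [21, 45, 114, 134, 165] ⇒ [28, 52, 121, 141, 172]

Pooled cuts: [9, 28, 41, 52, 65, 83, 96, 109, 121, 128, 141, 148, 154, 160, 172, 194, 210]

Fragments:
  9→28: 19 bp
  28→41: 13 bp
  41→52: 11 bp
  52→65: 13 bp
  65→83: 18 bp
  83→96: 13 bp
  96→109: 13 bp
  109→121: 12 bp
  121→128: 7 bp
  128→141: 13 bp
  141→148: 7 bp
  148→154: 6 bp
  154→160: 6 bp
  160→172: 12 bp
  172→194: 22 bp
  194→210: 16 bp
  210→9 (wrap): 216-210+9 = 15 bp

[6,6,7,7,11,12,12,13,13,13,13,13,15,16,18,19,22]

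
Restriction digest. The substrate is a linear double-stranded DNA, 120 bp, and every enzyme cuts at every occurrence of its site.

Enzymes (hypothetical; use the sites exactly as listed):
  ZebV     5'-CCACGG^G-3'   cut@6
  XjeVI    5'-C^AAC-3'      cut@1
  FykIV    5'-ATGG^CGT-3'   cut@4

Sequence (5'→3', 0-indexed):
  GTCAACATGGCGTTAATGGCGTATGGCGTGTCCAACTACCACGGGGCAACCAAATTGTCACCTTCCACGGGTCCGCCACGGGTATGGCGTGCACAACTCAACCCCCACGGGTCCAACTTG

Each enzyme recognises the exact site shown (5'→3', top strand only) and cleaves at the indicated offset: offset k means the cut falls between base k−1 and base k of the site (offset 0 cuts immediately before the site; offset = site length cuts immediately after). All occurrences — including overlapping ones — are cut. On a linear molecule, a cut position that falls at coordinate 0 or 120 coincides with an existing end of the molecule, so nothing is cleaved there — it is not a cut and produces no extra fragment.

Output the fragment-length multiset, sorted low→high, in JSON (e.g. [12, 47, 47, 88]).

Scan for sites:
  ZebV (CCACGGG, off=6): starts [38, 64, 75, 104] → cuts [44, 70, 81, 110]
  XjeVI (CAAC, off=1): starts [2, 32, 46, 93, 98, 113] → cuts [3, 33, 47, 94, 99, 114]
  FykIV (ATGGCGT, off=4): starts [6, 15, 22, 83] → cuts [10, 19, 26, 87]

Pooled cuts: [3, 10, 19, 26, 33, 44, 47, 70, 81, 87, 94, 99, 110, 114]

Fragment lengths:
  [0,3): 3 bp
  [3,10): 7 bp
  [10,19): 9 bp
  [19,26): 7 bp
  [26,33): 7 bp
  [33,44): 11 bp
  [44,47): 3 bp
  [47,70): 23 bp
  [70,81): 11 bp
  [81,87): 6 bp
  [87,94): 7 bp
  [94,99): 5 bp
  [99,110): 11 bp
  [110,114): 4 bp
  [114,120): 6 bp

[3,3,4,5,6,6,7,7,7,7,9,11,11,11,23]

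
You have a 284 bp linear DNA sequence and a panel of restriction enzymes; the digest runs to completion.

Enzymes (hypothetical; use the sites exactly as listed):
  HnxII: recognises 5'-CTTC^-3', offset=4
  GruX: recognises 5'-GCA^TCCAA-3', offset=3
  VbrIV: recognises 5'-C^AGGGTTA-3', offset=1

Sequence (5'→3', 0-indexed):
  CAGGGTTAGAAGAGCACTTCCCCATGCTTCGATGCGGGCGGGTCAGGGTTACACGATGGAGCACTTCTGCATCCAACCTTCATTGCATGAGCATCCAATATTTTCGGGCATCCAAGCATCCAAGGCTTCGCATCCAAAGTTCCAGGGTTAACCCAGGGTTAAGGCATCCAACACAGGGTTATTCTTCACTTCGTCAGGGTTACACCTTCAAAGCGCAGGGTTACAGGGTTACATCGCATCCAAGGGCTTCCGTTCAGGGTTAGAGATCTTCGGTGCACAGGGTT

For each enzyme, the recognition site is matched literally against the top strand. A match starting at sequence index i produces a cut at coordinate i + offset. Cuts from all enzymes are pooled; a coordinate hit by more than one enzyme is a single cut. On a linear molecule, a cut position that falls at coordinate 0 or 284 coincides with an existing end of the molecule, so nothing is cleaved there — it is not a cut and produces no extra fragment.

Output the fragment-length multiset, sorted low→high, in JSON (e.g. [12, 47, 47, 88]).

Per-enzyme occurrences:
  HnxII (CTTC, off=4): starts [16, 26, 63, 77, 125, 183, 188, 205, 246, 267] → cuts [20, 30, 67, 81, 129, 187, 192, 209, 250, 271]
  GruX (GCATCCAA, off=3): starts [68, 90, 107, 115, 129, 163, 235] → cuts [71, 93, 110, 118, 132, 166, 238]
  VbrIV (CAGGGTTA, off=1): starts [0, 43, 142, 153, 173, 194, 215, 223, 254] → cuts [1, 44, 143, 154, 174, 195, 216, 224, 255]

Pooled cuts: [1, 20, 30, 44, 67, 71, 81, 93, 110, 118, 129, 132, 143, 154, 166, 174, 187, 192, 195, 209, 216, 224, 238, 250, 255, 271]

Fragment lengths:
  [0,1): 1 bp
  [1,20): 19 bp
  [20,30): 10 bp
  [30,44): 14 bp
  [44,67): 23 bp
  [67,71): 4 bp
  [71,81): 10 bp
  [81,93): 12 bp
  [93,110): 17 bp
  [110,118): 8 bp
  [118,129): 11 bp
  [129,132): 3 bp
  [132,143): 11 bp
  [143,154): 11 bp
  [154,166): 12 bp
  [166,174): 8 bp
  [174,187): 13 bp
  [187,192): 5 bp
  [192,195): 3 bp
  [195,209): 14 bp
  [209,216): 7 bp
  [216,224): 8 bp
  [224,238): 14 bp
  [238,250): 12 bp
  [250,255): 5 bp
  [255,271): 16 bp
  [271,284): 13 bp

[1,3,3,4,5,5,7,8,8,8,10,10,11,11,11,12,12,12,13,13,14,14,14,16,17,19,23]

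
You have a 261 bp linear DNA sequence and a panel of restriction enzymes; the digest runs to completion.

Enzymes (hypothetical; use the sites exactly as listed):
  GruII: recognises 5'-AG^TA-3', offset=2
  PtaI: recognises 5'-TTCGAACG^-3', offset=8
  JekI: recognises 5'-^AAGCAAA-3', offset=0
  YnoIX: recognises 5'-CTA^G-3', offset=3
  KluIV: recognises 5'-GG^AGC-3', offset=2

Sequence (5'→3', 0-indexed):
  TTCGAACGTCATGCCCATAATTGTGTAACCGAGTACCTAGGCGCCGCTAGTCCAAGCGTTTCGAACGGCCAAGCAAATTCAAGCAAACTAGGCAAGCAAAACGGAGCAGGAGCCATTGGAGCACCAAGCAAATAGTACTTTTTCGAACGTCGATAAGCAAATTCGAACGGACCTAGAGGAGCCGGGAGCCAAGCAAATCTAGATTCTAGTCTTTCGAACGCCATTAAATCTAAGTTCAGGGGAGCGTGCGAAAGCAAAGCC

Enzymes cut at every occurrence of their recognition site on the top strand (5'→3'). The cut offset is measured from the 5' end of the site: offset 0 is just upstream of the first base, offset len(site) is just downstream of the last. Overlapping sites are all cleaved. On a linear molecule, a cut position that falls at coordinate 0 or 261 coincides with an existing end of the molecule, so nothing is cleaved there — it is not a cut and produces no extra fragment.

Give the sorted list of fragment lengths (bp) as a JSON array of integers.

Scan for sites:
  GruII (AGTA, off=2): starts [31, 133] → cuts [33, 135]
  PtaI (TTCGAACG, off=8): starts [0, 59, 141, 161, 212] → cuts [8, 67, 149, 169, 220]
  JekI (AAGCAAA, off=0): starts [70, 80, 93, 125, 154, 190, 251] → cuts [70, 80, 93, 125, 154, 190, 251]
  YnoIX (CTAG, off=3): starts [36, 46, 87, 172, 198, 205] → cuts [39, 49, 90, 175, 201, 208]
  KluIV (GGAGC, off=2): starts [102, 108, 117, 177, 184, 240] → cuts [104, 110, 119, 179, 186, 242]

Pooled cuts: [8, 33, 39, 49, 67, 70, 80, 90, 93, 104, 110, 119, 125, 135, 149, 154, 169, 175, 179, 186, 190, 201, 208, 220, 242, 251]

Fragments:
  [0,8): 8 bp
  [8,33): 25 bp
  [33,39): 6 bp
  [39,49): 10 bp
  [49,67): 18 bp
  [67,70): 3 bp
  [70,80): 10 bp
  [80,90): 10 bp
  [90,93): 3 bp
  [93,104): 11 bp
  [104,110): 6 bp
  [110,119): 9 bp
  [119,125): 6 bp
  [125,135): 10 bp
  [135,149): 14 bp
  [149,154): 5 bp
  [154,169): 15 bp
  [169,175): 6 bp
  [175,179): 4 bp
  [179,186): 7 bp
  [186,190): 4 bp
  [190,201): 11 bp
  [201,208): 7 bp
  [208,220): 12 bp
  [220,242): 22 bp
  [242,251): 9 bp
  [251,261): 10 bp

[3,3,4,4,5,6,6,6,6,7,7,8,9,9,10,10,10,10,10,11,11,12,14,15,18,22,25]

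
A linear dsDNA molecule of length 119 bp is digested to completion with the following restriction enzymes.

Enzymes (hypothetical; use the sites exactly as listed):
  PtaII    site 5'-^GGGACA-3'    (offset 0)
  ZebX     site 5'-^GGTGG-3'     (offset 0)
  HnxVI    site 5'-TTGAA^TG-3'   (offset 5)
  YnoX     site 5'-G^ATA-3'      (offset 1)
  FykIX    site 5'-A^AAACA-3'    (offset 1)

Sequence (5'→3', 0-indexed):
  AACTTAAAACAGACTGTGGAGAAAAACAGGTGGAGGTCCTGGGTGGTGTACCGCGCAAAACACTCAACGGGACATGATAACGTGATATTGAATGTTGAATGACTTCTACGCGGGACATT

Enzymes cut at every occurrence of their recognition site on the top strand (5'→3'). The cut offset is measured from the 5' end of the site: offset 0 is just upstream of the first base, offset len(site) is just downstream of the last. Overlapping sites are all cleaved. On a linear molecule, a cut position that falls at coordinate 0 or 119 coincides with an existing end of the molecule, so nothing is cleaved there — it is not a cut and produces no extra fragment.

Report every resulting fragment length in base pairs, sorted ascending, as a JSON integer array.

[5,6,7,8,8,8,8,11,12,13,16,17]

Scan for sites:
  PtaII GGGACA/0: at [68, 111] ⇒ [68, 111]
  ZebX GGTGG/0: at [28, 41] ⇒ [28, 41]
  HnxVI TTGAATG/5: at [87, 94] ⇒ [92, 99]
  YnoX GATA/1: at [75, 83] ⇒ [76, 84]
  FykIX AAAACA/1: at [5, 22, 56] ⇒ [6, 23, 57]

Pooled cuts: [6, 23, 28, 41, 57, 68, 76, 84, 92, 99, 111]

Fragment lengths:
  [0,6): 6 bp
  [6,23): 17 bp
  [23,28): 5 bp
  [28,41): 13 bp
  [41,57): 16 bp
  [57,68): 11 bp
  [68,76): 8 bp
  [76,84): 8 bp
  [84,92): 8 bp
  [92,99): 7 bp
  [99,111): 12 bp
  [111,119): 8 bp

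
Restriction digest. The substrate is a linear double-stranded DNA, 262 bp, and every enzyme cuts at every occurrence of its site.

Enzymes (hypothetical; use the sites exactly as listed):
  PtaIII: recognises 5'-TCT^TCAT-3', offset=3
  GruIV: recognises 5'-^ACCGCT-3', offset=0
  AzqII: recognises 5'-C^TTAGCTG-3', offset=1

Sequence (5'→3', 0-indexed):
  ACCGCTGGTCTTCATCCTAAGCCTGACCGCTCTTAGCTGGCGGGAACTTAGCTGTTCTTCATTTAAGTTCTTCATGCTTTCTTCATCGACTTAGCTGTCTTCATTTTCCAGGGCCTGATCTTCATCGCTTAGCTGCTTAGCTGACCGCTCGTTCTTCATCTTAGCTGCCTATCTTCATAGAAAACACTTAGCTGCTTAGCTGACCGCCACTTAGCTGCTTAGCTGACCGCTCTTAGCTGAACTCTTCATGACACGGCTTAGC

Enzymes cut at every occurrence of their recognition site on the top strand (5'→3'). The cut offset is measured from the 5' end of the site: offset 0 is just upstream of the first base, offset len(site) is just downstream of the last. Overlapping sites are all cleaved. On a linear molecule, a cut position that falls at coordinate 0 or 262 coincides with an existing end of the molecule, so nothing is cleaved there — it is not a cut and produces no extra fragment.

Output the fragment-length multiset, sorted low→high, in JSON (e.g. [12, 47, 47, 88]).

Per-enzyme occurrences:
  PtaIII (TCTTCAT, off=3): starts [8, 55, 68, 79, 97, 118, 152, 171, 242] → cuts [11, 58, 71, 82, 100, 121, 155, 174, 245]
  GruIV (ACCGCT, off=0): starts [0, 25, 143, 225] → cuts [25, 143, 225] (position 0 is a terminus of the linear molecule — no cut)
  AzqII (CTTAGCTG, off=1): starts [31, 46, 89, 127, 135, 159, 186, 194, 209, 217, 231] → cuts [32, 47, 90, 128, 136, 160, 187, 195, 210, 218, 232]

All cut coordinates (distinct, sorted): [11, 25, 32, 47, 58, 71, 82, 90, 100, 121, 128, 136, 143, 155, 160, 174, 187, 195, 210, 218, 225, 232, 245]

Fragments:
  [0,11): 11 bp
  [11,25): 14 bp
  [25,32): 7 bp
  [32,47): 15 bp
  [47,58): 11 bp
  [58,71): 13 bp
  [71,82): 11 bp
  [82,90): 8 bp
  [90,100): 10 bp
  [100,121): 21 bp
  [121,128): 7 bp
  [128,136): 8 bp
  [136,143): 7 bp
  [143,155): 12 bp
  [155,160): 5 bp
  [160,174): 14 bp
  [174,187): 13 bp
  [187,195): 8 bp
  [195,210): 15 bp
  [210,218): 8 bp
  [218,225): 7 bp
  [225,232): 7 bp
  [232,245): 13 bp
  [245,262): 17 bp

[5,7,7,7,7,7,8,8,8,8,10,11,11,11,12,13,13,13,14,14,15,15,17,21]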